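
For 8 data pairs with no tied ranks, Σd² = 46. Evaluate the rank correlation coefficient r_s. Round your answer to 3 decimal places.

0.452

ρ = 1 − 6Σd² / [n(n²−1)] = 1 − 6×46 / (8×63)
  = 1 − 276/504 = 1 − 0.5476 ≈ 0.452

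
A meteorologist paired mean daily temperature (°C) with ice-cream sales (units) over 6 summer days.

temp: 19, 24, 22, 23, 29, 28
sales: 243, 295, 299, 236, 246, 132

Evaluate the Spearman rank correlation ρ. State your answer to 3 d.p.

-0.200

Rank temp: 1, 4, 2, 3, 6, 5
Rank sales: 3, 5, 6, 2, 4, 1
d = rank(temp) − rank(sales): -2, -1, -4, 1, 2, 4; Σd² = 42
ρ = 1 − 6Σd² / [n(n²−1)] = 1 − 6×42 / (6×35) = 1 − 252/210 ≈ -0.200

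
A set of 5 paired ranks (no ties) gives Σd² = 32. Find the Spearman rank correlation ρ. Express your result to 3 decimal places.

-0.600

ρ = 1 − 6Σd² / [n(n²−1)] = 1 − 6×32 / (5×24)
  = 1 − 192/120 = 1 − 1.6000 ≈ -0.600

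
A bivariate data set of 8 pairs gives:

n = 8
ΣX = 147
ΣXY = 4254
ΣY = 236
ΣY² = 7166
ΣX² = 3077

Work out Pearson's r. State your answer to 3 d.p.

r = (nΣXY − ΣXΣY) / √[(nΣX² − (ΣX)²)(nΣY² − (ΣY)²)]
Numerator: 8×4254 − 147×236 = -660
Denominator: √[(24616 − 21609)(57328 − 55696)] = √[3007 × 1632] = 2215.2706
r = -660 / 2215.2706 ≈ -0.298

-0.298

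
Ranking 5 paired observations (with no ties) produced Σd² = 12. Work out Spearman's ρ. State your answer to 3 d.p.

0.400

ρ = 1 − 6Σd² / [n(n²−1)] = 1 − 6×12 / (5×24)
  = 1 − 72/120 = 1 − 0.6000 ≈ 0.400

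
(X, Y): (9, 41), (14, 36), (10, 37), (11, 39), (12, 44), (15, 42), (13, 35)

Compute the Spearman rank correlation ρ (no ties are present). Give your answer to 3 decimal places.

-0.071

Rank X: 1, 6, 2, 3, 4, 7, 5
Rank Y: 5, 2, 3, 4, 7, 6, 1
d = rank(X) − rank(Y): -4, 4, -1, -1, -3, 1, 4; Σd² = 60
ρ = 1 − 6Σd² / [n(n²−1)] = 1 − 6×60 / (7×48) = 1 − 360/336 ≈ -0.071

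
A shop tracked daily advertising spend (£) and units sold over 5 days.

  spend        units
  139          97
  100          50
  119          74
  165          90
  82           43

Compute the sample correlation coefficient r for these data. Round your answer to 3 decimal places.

0.914

n = 5, Σx = 605, Σy = 354, Σx² = 77431, Σy² = 27334, Σxy = 45665
nΣxy − ΣxΣy = 228325 − 214170 = 14155
nΣx² − (Σx)² = 387155 − 366025 = 21130; nΣy² − (Σy)² = 136670 − 125316 = 11354
r = 14155 / √(21130 × 11354) = 14155 / 15489.0290 ≈ 0.914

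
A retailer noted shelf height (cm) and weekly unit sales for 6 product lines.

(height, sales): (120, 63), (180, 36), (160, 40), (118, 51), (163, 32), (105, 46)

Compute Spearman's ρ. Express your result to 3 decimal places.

Rank height: 3, 6, 4, 2, 5, 1
Rank sales: 6, 2, 3, 5, 1, 4
d = rank(height) − rank(sales): -3, 4, 1, -3, 4, -3; Σd² = 60
ρ = 1 − 6Σd² / [n(n²−1)] = 1 − 6×60 / (6×35) = 1 − 360/210 ≈ -0.714

-0.714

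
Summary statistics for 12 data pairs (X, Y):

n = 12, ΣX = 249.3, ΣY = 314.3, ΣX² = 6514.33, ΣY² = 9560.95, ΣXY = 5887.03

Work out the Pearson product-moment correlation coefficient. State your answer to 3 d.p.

r = (nΣXY − ΣXΣY) / √[(nΣX² − (ΣX)²)(nΣY² − (ΣY)²)]
Numerator: 12×5887.03 − 249.3×314.3 = -7710.63
Denominator: √[(78171.96 − 62150.49)(114731.4 − 98784.49)] = √[16021.47 × 15946.91] = 15984.1465
r = -7710.63 / 15984.1465 ≈ -0.482

-0.482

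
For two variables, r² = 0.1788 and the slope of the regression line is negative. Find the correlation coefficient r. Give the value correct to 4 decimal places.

|r| = √0.1788 = 0.4228
The association is negative, so r = −0.4228.

-0.4228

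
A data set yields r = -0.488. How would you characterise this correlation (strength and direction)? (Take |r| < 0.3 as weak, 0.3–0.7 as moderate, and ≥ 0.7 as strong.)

r = -0.488 < 0 so the relationship is negative.
|r| = 0.488, which falls in the moderate range.

moderate negative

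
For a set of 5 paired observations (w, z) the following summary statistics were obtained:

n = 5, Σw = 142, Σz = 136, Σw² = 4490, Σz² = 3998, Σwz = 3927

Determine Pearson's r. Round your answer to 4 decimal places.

r = (nΣwz − ΣwΣz) / √[(nΣw² − (Σw)²)(nΣz² − (Σz)²)]
Numerator: 5×3927 − 142×136 = 323
Denominator: √[(22450 − 20164)(19990 − 18496)] = √[2286 × 1494] = 1848.0487
r = 323 / 1848.0487 ≈ 0.1748

0.1748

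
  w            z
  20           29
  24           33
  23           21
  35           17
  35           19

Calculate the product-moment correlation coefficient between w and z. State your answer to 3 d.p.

n = 5, Σw = 137, Σz = 119, Σw² = 3955, Σz² = 3021, Σwz = 3115
nΣwz − ΣwΣz = 15575 − 16303 = -728
nΣw² − (Σw)² = 19775 − 18769 = 1006; nΣz² − (Σz)² = 15105 − 14161 = 944
r = -728 / √(1006 × 944) = -728 / 974.5071 ≈ -0.747

-0.747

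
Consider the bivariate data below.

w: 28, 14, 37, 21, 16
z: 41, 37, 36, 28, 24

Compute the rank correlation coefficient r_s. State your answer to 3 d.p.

0.200

Rank w: 4, 1, 5, 3, 2
Rank z: 5, 4, 3, 2, 1
d = rank(w) − rank(z): -1, -3, 2, 1, 1; Σd² = 16
ρ = 1 − 6Σd² / [n(n²−1)] = 1 − 6×16 / (5×24) = 1 − 96/120 ≈ 0.200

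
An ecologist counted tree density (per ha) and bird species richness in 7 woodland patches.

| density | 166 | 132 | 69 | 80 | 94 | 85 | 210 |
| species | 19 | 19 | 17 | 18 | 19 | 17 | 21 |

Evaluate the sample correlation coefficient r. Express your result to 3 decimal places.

n = 7, Σx = 836, Σy = 130, Σx² = 116302, Σy² = 2426, Σxy = 15916
nΣxy − ΣxΣy = 111412 − 108680 = 2732
nΣx² − (Σx)² = 814114 − 698896 = 115218; nΣy² − (Σy)² = 16982 − 16900 = 82
r = 2732 / √(115218 × 82) = 2732 / 3073.7397 ≈ 0.889

0.889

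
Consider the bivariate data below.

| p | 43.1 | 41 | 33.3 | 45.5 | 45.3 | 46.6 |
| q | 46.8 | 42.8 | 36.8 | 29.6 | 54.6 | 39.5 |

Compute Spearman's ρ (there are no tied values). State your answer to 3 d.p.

-0.086

Rank p: 3, 2, 1, 5, 4, 6
Rank q: 5, 4, 2, 1, 6, 3
d = rank(p) − rank(q): -2, -2, -1, 4, -2, 3; Σd² = 38
ρ = 1 − 6Σd² / [n(n²−1)] = 1 − 6×38 / (6×35) = 1 − 228/210 ≈ -0.086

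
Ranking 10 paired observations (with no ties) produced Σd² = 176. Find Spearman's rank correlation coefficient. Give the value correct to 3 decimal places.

ρ = 1 − 6Σd² / [n(n²−1)] = 1 − 6×176 / (10×99)
  = 1 − 1056/990 = 1 − 1.0667 ≈ -0.067

-0.067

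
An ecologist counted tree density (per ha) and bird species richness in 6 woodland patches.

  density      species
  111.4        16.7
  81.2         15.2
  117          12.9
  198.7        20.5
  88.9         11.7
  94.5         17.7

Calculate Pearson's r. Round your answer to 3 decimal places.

0.680

n = 6, Σx = 691.7, Σy = 94.7, Σx² = 89007.55, Σy² = 1546.77, Σxy = 11390.05
nΣxy − ΣxΣy = 68340.3 − 65503.99 = 2836.31
nΣx² − (Σx)² = 534045.3 − 478448.89 = 55596.41; nΣy² − (Σy)² = 9280.62 − 8968.09 = 312.53
r = 2836.31 / √(55596.41 × 312.53) = 2836.31 / 4168.3985 ≈ 0.680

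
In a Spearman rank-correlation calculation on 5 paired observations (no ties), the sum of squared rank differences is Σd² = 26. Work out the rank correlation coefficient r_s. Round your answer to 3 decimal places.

-0.300

ρ = 1 − 6Σd² / [n(n²−1)] = 1 − 6×26 / (5×24)
  = 1 − 156/120 = 1 − 1.3000 ≈ -0.300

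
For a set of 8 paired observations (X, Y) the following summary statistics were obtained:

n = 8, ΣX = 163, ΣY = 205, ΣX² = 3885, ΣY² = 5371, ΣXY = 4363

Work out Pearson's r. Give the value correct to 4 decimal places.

r = (nΣXY − ΣXΣY) / √[(nΣX² − (ΣX)²)(nΣY² − (ΣY)²)]
Numerator: 8×4363 − 163×205 = 1489
Denominator: √[(31080 − 26569)(42968 − 42025)] = √[4511 × 943] = 2062.4919
r = 1489 / 2062.4919 ≈ 0.7219

0.7219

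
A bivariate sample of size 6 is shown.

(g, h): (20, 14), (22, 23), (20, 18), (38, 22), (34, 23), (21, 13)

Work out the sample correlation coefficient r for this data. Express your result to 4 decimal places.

0.6487

n = 6, Σg = 155, Σh = 113, Σg² = 4325, Σh² = 2231, Σgh = 3037
nΣgh − ΣgΣh = 18222 − 17515 = 707
nΣg² − (Σg)² = 25950 − 24025 = 1925; nΣh² − (Σh)² = 13386 − 12769 = 617
r = 707 / √(1925 × 617) = 707 / 1089.8280 ≈ 0.6487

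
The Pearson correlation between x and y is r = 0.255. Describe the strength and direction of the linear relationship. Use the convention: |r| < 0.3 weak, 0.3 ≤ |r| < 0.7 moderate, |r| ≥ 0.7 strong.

r = 0.255 > 0 so the relationship is positive.
|r| = 0.255, which falls in the weak range.

weak positive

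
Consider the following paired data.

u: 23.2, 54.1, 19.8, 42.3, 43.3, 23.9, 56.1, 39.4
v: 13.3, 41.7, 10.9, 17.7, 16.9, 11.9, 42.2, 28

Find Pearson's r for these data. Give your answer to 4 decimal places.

0.8797

n = 8, Σu = 302.1, Σv = 182.6, Σu² = 12792.05, Σv² = 5339.94, Σuv = 8015.86
nΣuv − ΣuΣv = 64126.88 − 55163.46 = 8963.42
nΣu² − (Σu)² = 102336.4 − 91264.41 = 11071.99; nΣv² − (Σv)² = 42719.52 − 33342.76 = 9376.76
r = 8963.42 / √(11071.99 × 9376.76) = 8963.42 / 10189.1802 ≈ 0.8797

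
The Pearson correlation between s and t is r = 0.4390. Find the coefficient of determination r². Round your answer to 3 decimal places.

r² = (0.4390)² = 0.193

0.193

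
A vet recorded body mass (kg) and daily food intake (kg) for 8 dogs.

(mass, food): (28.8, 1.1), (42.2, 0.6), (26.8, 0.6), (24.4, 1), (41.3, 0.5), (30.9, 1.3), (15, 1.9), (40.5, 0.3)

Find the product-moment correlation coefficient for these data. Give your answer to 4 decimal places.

-0.8299

n = 8, Σx = 249.9, Σy = 7.3, Σx² = 8449.63, Σy² = 8.57, Σxy = 198.95
nΣxy − ΣxΣy = 1591.6 − 1824.27 = -232.67
nΣx² − (Σx)² = 67597.04 − 62450.01 = 5147.03; nΣy² − (Σy)² = 68.56 − 53.29 = 15.27
r = -232.67 / √(5147.03 × 15.27) = -232.67 / 280.3483 ≈ -0.8299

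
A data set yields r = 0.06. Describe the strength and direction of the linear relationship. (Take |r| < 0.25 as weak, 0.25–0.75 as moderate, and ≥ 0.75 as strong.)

r = 0.06 > 0 so the relationship is positive.
|r| = 0.06, which falls in the weak range.

weak positive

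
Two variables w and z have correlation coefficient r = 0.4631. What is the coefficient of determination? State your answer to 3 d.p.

0.214

r² = (0.4631)² = 0.214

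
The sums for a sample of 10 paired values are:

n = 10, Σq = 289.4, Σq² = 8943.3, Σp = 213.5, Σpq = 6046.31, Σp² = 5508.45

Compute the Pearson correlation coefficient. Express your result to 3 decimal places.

-0.180

r = (nΣpq − ΣpΣq) / √[(nΣp² − (Σp)²)(nΣq² − (Σq)²)]
Numerator: 10×6046.31 − 213.5×289.4 = -1323.8
Denominator: √[(55084.5 − 45582.25)(89433 − 83752.36)] = √[9502.25 × 5680.64] = 7347.0308
r = -1323.8 / 7347.0308 ≈ -0.180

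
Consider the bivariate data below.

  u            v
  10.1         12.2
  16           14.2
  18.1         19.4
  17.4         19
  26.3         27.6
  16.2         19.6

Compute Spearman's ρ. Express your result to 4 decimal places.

Rank u: 1, 2, 5, 4, 6, 3
Rank v: 1, 2, 4, 3, 6, 5
d = rank(u) − rank(v): 0, 0, 1, 1, 0, -2; Σd² = 6
ρ = 1 − 6Σd² / [n(n²−1)] = 1 − 6×6 / (6×35) = 1 − 36/210 ≈ 0.8286

0.8286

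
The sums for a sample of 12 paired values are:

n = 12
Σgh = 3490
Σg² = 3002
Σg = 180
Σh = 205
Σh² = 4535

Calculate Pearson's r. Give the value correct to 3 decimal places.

0.743

r = (nΣgh − ΣgΣh) / √[(nΣg² − (Σg)²)(nΣh² − (Σh)²)]
Numerator: 12×3490 − 180×205 = 4980
Denominator: √[(36024 − 32400)(54420 − 42025)] = √[3624 × 12395] = 6702.1996
r = 4980 / 6702.1996 ≈ 0.743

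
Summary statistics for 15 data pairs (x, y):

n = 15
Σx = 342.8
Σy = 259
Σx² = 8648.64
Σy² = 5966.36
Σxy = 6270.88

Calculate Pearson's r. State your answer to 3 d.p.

r = (nΣxy − ΣxΣy) / √[(nΣx² − (Σx)²)(nΣy² − (Σy)²)]
Numerator: 15×6270.88 − 342.8×259 = 5278
Denominator: √[(129729.6 − 117511.84)(89495.4 − 67081)] = √[12217.76 × 22414.4] = 16548.5274
r = 5278 / 16548.5274 ≈ 0.319

0.319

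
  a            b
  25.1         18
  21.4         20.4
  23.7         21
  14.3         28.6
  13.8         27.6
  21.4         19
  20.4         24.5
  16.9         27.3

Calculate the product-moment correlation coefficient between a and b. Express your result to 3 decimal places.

n = 8, Σa = 157, Σb = 186.4, Σa² = 3204.32, Σb² = 4467.42, Σab = 3543.69
nΣab − ΣaΣb = 28349.52 − 29264.8 = -915.28
nΣa² − (Σa)² = 25634.56 − 24649 = 985.56; nΣb² − (Σb)² = 35739.36 − 34744.96 = 994.4
r = -915.28 / √(985.56 × 994.4) = -915.28 / 989.9701 ≈ -0.925

-0.925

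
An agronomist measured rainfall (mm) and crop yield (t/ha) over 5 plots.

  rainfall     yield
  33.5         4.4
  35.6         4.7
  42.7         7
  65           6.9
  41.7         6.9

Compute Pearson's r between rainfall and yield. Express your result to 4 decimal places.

0.6579

n = 5, Σx = 218.5, Σy = 29.9, Σx² = 10176.79, Σy² = 185.67, Σxy = 1349.85
nΣxy − ΣxΣy = 6749.25 − 6533.15 = 216.1
nΣx² − (Σx)² = 50883.95 − 47742.25 = 3141.7; nΣy² − (Σy)² = 928.35 − 894.01 = 34.34
r = 216.1 / √(3141.7 × 34.34) = 216.1 / 328.4600 ≈ 0.6579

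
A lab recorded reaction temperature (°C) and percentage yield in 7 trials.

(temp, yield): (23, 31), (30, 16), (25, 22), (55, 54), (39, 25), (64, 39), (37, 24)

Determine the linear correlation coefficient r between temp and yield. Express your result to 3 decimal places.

n = 7, Σx = 273, Σy = 211, Σx² = 12065, Σy² = 7339, Σxy = 9072
nΣxy − ΣxΣy = 63504 − 57603 = 5901
nΣx² − (Σx)² = 84455 − 74529 = 9926; nΣy² − (Σy)² = 51373 − 44521 = 6852
r = 5901 / √(9926 × 6852) = 5901 / 8246.9965 ≈ 0.716

0.716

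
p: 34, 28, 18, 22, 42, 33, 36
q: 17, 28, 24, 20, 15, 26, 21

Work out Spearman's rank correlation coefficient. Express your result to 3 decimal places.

-0.536

Rank p: 5, 3, 1, 2, 7, 4, 6
Rank q: 2, 7, 5, 3, 1, 6, 4
d = rank(p) − rank(q): 3, -4, -4, -1, 6, -2, 2; Σd² = 86
ρ = 1 − 6Σd² / [n(n²−1)] = 1 − 6×86 / (7×48) = 1 − 516/336 ≈ -0.536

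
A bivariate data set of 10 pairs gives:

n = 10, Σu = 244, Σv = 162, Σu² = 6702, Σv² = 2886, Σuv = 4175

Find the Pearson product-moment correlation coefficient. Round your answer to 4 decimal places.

r = (nΣuv − ΣuΣv) / √[(nΣu² − (Σu)²)(nΣv² − (Σv)²)]
Numerator: 10×4175 − 244×162 = 2222
Denominator: √[(67020 − 59536)(28860 − 26244)] = √[7484 × 2616] = 4424.7197
r = 2222 / 4424.7197 ≈ 0.5022

0.5022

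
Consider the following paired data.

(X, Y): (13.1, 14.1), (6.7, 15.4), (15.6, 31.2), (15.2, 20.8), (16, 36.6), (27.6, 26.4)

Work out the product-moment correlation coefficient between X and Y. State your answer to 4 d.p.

n = 6, ΣX = 94.2, ΣY = 144.5, ΣX² = 1708.66, ΣY² = 3878.57, ΣXY = 2405.01
nΣXY − ΣXΣY = 14430.06 − 13611.9 = 818.16
nΣX² − (ΣX)² = 10251.96 − 8873.64 = 1378.32; nΣY² − (ΣY)² = 23271.42 − 20880.25 = 2391.17
r = 818.16 / √(1378.32 × 2391.17) = 818.16 / 1815.4331 ≈ 0.4507

0.4507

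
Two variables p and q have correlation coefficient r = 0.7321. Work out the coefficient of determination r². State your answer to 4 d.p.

r² = (0.7321)² = 0.5360

0.5360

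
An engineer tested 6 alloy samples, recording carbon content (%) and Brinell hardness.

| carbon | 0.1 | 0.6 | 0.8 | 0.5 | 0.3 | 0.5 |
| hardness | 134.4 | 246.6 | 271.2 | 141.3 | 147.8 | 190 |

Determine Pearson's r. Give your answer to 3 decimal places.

n = 6, Σx = 2.8, Σy = 1131.3, Σx² = 1.6, Σy² = 230334.89, Σxy = 588.35
nΣxy − ΣxΣy = 3530.1 − 3167.64 = 362.46
nΣx² − (Σx)² = 9.6 − 7.84 = 1.76; nΣy² − (Σy)² = 1382009.34 − 1279839.69 = 102169.65
r = 362.46 / √(1.76 × 102169.65) = 362.46 / 424.0502 ≈ 0.855

0.855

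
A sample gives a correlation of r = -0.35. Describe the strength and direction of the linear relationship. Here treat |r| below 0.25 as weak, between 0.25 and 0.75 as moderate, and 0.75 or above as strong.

r = -0.35 < 0 so the relationship is negative.
|r| = 0.35, which falls in the moderate range.

moderate negative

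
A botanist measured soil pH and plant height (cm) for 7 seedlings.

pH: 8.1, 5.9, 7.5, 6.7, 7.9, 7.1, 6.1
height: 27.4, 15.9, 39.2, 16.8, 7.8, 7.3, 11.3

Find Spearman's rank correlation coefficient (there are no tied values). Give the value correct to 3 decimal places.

Rank pH: 7, 1, 5, 3, 6, 4, 2
Rank height: 6, 4, 7, 5, 2, 1, 3
d = rank(pH) − rank(height): 1, -3, -2, -2, 4, 3, -1; Σd² = 44
ρ = 1 − 6Σd² / [n(n²−1)] = 1 − 6×44 / (7×48) = 1 − 264/336 ≈ 0.214

0.214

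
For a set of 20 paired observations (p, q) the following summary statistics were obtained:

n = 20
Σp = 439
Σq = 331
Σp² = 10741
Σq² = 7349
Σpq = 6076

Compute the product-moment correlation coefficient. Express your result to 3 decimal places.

r = (nΣpq − ΣpΣq) / √[(nΣp² − (Σp)²)(nΣq² − (Σq)²)]
Numerator: 20×6076 − 439×331 = -23789
Denominator: √[(214820 − 192721)(146980 − 109561)] = √[22099 × 37419] = 28756.2599
r = -23789 / 28756.2599 ≈ -0.827

-0.827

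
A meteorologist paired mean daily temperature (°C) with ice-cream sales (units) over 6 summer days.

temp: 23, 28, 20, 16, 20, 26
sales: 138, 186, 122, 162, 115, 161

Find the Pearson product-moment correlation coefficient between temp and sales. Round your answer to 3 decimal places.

n = 6, Σx = 133, Σy = 884, Σx² = 3045, Σy² = 133914, Σxy = 19900
nΣxy − ΣxΣy = 119400 − 117572 = 1828
nΣx² − (Σx)² = 18270 − 17689 = 581; nΣy² − (Σy)² = 803484 − 781456 = 22028
r = 1828 / √(581 × 22028) = 1828 / 3577.4667 ≈ 0.511

0.511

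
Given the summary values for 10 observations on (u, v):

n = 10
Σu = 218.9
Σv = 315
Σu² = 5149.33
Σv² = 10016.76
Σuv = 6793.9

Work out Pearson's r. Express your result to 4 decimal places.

-0.5526

r = (nΣuv − ΣuΣv) / √[(nΣu² − (Σu)²)(nΣv² − (Σv)²)]
Numerator: 10×6793.9 − 218.9×315 = -1014.5
Denominator: √[(51493.3 − 47917.21)(100167.6 − 99225)] = √[3576.09 × 942.6] = 1835.9800
r = -1014.5 / 1835.9800 ≈ -0.5526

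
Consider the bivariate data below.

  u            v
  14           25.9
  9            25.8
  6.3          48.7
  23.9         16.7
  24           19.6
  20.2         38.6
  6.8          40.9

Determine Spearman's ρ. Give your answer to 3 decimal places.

-0.821

Rank u: 4, 3, 1, 6, 7, 5, 2
Rank v: 4, 3, 7, 1, 2, 5, 6
d = rank(u) − rank(v): 0, 0, -6, 5, 5, 0, -4; Σd² = 102
ρ = 1 − 6Σd² / [n(n²−1)] = 1 − 6×102 / (7×48) = 1 − 612/336 ≈ -0.821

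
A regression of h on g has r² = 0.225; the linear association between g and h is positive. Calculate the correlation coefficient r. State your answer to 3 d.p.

|r| = √0.225 = 0.474
The association is positive, so r = 0.474.

0.474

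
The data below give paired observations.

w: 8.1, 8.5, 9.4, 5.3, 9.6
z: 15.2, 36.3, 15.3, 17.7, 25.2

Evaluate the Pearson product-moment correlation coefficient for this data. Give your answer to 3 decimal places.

n = 5, Σw = 40.9, Σz = 109.7, Σw² = 346.47, Σz² = 2731.15, Σwz = 911.22
nΣwz − ΣwΣz = 4556.1 − 4486.73 = 69.37
nΣw² − (Σw)² = 1732.35 − 1672.81 = 59.54; nΣz² − (Σz)² = 13655.75 − 12034.09 = 1621.66
r = 69.37 / √(59.54 × 1621.66) = 69.37 / 310.7308 ≈ 0.223

0.223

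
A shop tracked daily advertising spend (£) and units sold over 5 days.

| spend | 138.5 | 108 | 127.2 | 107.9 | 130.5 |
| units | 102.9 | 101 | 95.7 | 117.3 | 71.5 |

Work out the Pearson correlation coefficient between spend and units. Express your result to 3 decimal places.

n = 5, Σx = 612.1, Σy = 488.4, Σx² = 75698.75, Σy² = 48819.44, Σxy = 59320.11
nΣxy − ΣxΣy = 296600.55 − 298949.64 = -2349.09
nΣx² − (Σx)² = 378493.75 − 374666.41 = 3827.34; nΣy² − (Σy)² = 244097.2 − 238534.56 = 5562.64
r = -2349.09 / √(3827.34 × 5562.64) = -2349.09 / 4614.1212 ≈ -0.509

-0.509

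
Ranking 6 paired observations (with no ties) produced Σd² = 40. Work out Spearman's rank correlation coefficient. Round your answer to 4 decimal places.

ρ = 1 − 6Σd² / [n(n²−1)] = 1 − 6×40 / (6×35)
  = 1 − 240/210 = 1 − 1.14286 ≈ -0.1429

-0.1429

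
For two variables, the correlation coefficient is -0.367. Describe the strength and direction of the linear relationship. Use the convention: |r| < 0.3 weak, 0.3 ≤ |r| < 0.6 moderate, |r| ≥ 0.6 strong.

moderate negative

r = -0.367 < 0 so the relationship is negative.
|r| = 0.367, which falls in the moderate range.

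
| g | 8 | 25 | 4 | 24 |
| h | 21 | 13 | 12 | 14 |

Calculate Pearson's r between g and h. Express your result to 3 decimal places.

n = 4, Σg = 61, Σh = 60, Σg² = 1281, Σh² = 950, Σgh = 877
nΣgh − ΣgΣh = 3508 − 3660 = -152
nΣg² − (Σg)² = 5124 − 3721 = 1403; nΣh² − (Σh)² = 3800 − 3600 = 200
r = -152 / √(1403 × 200) = -152 / 529.7169 ≈ -0.287

-0.287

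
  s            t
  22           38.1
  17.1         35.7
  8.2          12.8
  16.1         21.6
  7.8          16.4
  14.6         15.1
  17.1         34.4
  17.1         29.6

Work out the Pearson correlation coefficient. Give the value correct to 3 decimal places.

0.842

n = 8, Σs = 120, Σt = 203.7, Σs² = 1961.68, Σt² = 5912.99, Σst = 3344.17
nΣst − ΣsΣt = 26753.36 − 24444 = 2309.36
nΣs² − (Σs)² = 15693.44 − 14400 = 1293.44; nΣt² − (Σt)² = 47303.92 − 41493.69 = 5810.23
r = 2309.36 / √(1293.44 × 5810.23) = 2309.36 / 2741.3836 ≈ 0.842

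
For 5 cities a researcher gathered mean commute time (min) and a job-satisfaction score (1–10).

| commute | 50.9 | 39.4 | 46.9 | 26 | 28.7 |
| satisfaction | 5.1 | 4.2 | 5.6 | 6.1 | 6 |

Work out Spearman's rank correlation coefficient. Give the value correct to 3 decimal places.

-0.700

Rank commute: 5, 3, 4, 1, 2
Rank satisfaction: 2, 1, 3, 5, 4
d = rank(commute) − rank(satisfaction): 3, 2, 1, -4, -2; Σd² = 34
ρ = 1 − 6Σd² / [n(n²−1)] = 1 − 6×34 / (5×24) = 1 − 204/120 ≈ -0.700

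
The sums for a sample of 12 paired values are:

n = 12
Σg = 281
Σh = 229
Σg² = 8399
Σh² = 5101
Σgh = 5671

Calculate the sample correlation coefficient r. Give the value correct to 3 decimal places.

r = (nΣgh − ΣgΣh) / √[(nΣg² − (Σg)²)(nΣh² − (Σh)²)]
Numerator: 12×5671 − 281×229 = 3703
Denominator: √[(100788 − 78961)(61212 − 52441)] = √[21827 × 8771] = 13836.3513
r = 3703 / 13836.3513 ≈ 0.268

0.268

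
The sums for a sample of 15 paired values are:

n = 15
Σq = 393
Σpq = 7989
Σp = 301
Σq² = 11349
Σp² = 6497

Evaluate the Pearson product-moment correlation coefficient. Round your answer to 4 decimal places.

0.1482

r = (nΣpq − ΣpΣq) / √[(nΣp² − (Σp)²)(nΣq² − (Σq)²)]
Numerator: 15×7989 − 301×393 = 1542
Denominator: √[(97455 − 90601)(170235 − 154449)] = √[6854 × 15786] = 10401.7904
r = 1542 / 10401.7904 ≈ 0.1482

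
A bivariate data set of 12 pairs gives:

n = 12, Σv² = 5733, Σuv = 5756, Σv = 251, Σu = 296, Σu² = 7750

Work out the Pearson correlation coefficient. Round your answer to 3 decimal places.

-0.935

r = (nΣuv − ΣuΣv) / √[(nΣu² − (Σu)²)(nΣv² − (Σv)²)]
Numerator: 12×5756 − 296×251 = -5224
Denominator: √[(93000 − 87616)(68796 − 63001)] = √[5384 × 5795] = 5585.7211
r = -5224 / 5585.7211 ≈ -0.935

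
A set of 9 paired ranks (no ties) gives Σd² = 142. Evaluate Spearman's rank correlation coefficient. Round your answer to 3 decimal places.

ρ = 1 − 6Σd² / [n(n²−1)] = 1 − 6×142 / (9×80)
  = 1 − 852/720 = 1 − 1.1833 ≈ -0.183

-0.183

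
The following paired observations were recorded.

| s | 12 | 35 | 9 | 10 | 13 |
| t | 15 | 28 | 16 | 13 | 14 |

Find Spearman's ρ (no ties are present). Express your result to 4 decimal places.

Rank s: 3, 5, 1, 2, 4
Rank t: 3, 5, 4, 1, 2
d = rank(s) − rank(t): 0, 0, -3, 1, 2; Σd² = 14
ρ = 1 − 6Σd² / [n(n²−1)] = 1 − 6×14 / (5×24) = 1 − 84/120 ≈ 0.3000

0.3000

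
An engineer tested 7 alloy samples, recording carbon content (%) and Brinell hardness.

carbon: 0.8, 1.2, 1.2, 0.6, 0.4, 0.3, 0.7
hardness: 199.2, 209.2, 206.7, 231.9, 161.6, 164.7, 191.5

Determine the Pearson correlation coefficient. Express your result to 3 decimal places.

0.596

n = 7, Σx = 5.2, Σy = 1364.8, Σx² = 4.62, Σy² = 269860.68, Σxy = 1045.68
nΣxy − ΣxΣy = 7319.76 − 7096.96 = 222.8
nΣx² − (Σx)² = 32.34 − 27.04 = 5.3; nΣy² − (Σy)² = 1889024.76 − 1862679.04 = 26345.72
r = 222.8 / √(5.3 × 26345.72) = 222.8 / 373.6741 ≈ 0.596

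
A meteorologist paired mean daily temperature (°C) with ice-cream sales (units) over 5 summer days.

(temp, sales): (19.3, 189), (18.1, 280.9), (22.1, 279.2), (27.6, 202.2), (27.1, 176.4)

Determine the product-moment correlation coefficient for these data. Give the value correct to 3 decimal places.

-0.558

n = 5, Σx = 114.2, Σy = 1127.7, Σx² = 2684.68, Σy² = 264580.25, Σxy = 25263.47
nΣxy − ΣxΣy = 126317.35 − 128783.34 = -2465.99
nΣx² − (Σx)² = 13423.4 − 13041.64 = 381.76; nΣy² − (Σy)² = 1322901.25 − 1271707.29 = 51193.96
r = -2465.99 / √(381.76 × 51193.96) = -2465.99 / 4420.8377 ≈ -0.558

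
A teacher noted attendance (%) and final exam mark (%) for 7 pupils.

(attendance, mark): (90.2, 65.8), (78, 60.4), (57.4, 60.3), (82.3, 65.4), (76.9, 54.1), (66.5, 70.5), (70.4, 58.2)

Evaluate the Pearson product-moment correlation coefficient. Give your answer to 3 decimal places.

n = 7, Σx = 521.7, Σy = 434.7, Σx² = 39580.11, Σy² = 27175.35, Σxy = 32435.82
nΣxy − ΣxΣy = 227050.74 − 226782.99 = 267.75
nΣx² − (Σx)² = 277060.77 − 272170.89 = 4889.88; nΣy² − (Σy)² = 190227.45 − 188964.09 = 1263.36
r = 267.75 / √(4889.88 × 1263.36) = 267.75 / 2485.4937 ≈ 0.108

0.108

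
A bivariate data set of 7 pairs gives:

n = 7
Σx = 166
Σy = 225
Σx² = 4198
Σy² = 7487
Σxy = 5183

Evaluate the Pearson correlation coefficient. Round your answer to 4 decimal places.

r = (nΣxy − ΣxΣy) / √[(nΣx² − (Σx)²)(nΣy² − (Σy)²)]
Numerator: 7×5183 − 166×225 = -1069
Denominator: √[(29386 − 27556)(52409 − 50625)] = √[1830 × 1784] = 1806.8536
r = -1069 / 1806.8536 ≈ -0.5916

-0.5916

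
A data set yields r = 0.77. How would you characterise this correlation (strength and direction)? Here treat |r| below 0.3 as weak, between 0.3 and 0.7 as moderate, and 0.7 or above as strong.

strong positive

r = 0.77 > 0 so the relationship is positive.
|r| = 0.77, which falls in the strong range.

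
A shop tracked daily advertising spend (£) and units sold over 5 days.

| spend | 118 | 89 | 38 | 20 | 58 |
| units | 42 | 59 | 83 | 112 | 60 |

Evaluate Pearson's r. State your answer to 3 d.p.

-0.920

n = 5, Σx = 323, Σy = 356, Σx² = 27053, Σy² = 28278, Σxy = 19081
nΣxy − ΣxΣy = 95405 − 114988 = -19583
nΣx² − (Σx)² = 135265 − 104329 = 30936; nΣy² − (Σy)² = 141390 − 126736 = 14654
r = -19583 / √(30936 × 14654) = -19583 / 21291.6919 ≈ -0.920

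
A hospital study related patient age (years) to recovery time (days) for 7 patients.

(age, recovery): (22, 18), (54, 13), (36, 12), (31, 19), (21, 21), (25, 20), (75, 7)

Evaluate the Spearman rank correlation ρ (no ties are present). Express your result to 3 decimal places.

-0.857

Rank age: 2, 6, 5, 4, 1, 3, 7
Rank recovery: 4, 3, 2, 5, 7, 6, 1
d = rank(age) − rank(recovery): -2, 3, 3, -1, -6, -3, 6; Σd² = 104
ρ = 1 − 6Σd² / [n(n²−1)] = 1 − 6×104 / (7×48) = 1 − 624/336 ≈ -0.857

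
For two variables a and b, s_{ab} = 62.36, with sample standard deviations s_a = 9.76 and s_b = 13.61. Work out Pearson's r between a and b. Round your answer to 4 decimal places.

0.4695

r = Cov(a,b) / (s_a · s_b) = 62.36 / (9.76 × 13.61)
  = 62.36 / 132.8336 ≈ 0.4695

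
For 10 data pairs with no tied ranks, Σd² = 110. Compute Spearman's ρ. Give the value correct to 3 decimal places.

ρ = 1 − 6Σd² / [n(n²−1)] = 1 − 6×110 / (10×99)
  = 1 − 660/990 = 1 − 0.6667 ≈ 0.333

0.333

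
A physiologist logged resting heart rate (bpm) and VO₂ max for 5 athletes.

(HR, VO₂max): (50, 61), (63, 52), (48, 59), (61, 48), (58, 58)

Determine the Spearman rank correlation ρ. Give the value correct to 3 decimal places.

Rank HR: 2, 5, 1, 4, 3
Rank VO₂max: 5, 2, 4, 1, 3
d = rank(HR) − rank(VO₂max): -3, 3, -3, 3, 0; Σd² = 36
ρ = 1 − 6Σd² / [n(n²−1)] = 1 − 6×36 / (5×24) = 1 − 216/120 ≈ -0.800

-0.800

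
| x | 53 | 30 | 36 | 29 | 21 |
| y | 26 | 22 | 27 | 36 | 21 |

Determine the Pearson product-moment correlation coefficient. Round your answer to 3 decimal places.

0.117

n = 5, Σx = 169, Σy = 132, Σx² = 6287, Σy² = 3626, Σxy = 4495
nΣxy − ΣxΣy = 22475 − 22308 = 167
nΣx² − (Σx)² = 31435 − 28561 = 2874; nΣy² − (Σy)² = 18130 − 17424 = 706
r = 167 / √(2874 × 706) = 167 / 1424.4452 ≈ 0.117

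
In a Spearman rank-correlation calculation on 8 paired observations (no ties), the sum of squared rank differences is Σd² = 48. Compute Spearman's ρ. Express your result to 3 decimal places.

0.429

ρ = 1 − 6Σd² / [n(n²−1)] = 1 − 6×48 / (8×63)
  = 1 − 288/504 = 1 − 0.5714 ≈ 0.429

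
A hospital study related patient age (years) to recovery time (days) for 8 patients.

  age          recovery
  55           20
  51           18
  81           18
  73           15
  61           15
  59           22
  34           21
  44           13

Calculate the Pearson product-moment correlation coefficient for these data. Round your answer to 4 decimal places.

-0.1765

n = 8, Σx = 458, Σy = 142, Σx² = 27810, Σy² = 2592, Σxy = 8070
nΣxy − ΣxΣy = 64560 − 65036 = -476
nΣx² − (Σx)² = 222480 − 209764 = 12716; nΣy² − (Σy)² = 20736 − 20164 = 572
r = -476 / √(12716 × 572) = -476 / 2696.9524 ≈ -0.1765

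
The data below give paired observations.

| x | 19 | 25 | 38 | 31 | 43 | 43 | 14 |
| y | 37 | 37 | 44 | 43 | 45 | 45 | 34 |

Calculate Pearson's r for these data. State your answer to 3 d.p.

n = 7, Σx = 213, Σy = 285, Σx² = 7285, Σy² = 11729, Σxy = 8979
nΣxy − ΣxΣy = 62853 − 60705 = 2148
nΣx² − (Σx)² = 50995 − 45369 = 5626; nΣy² − (Σy)² = 82103 − 81225 = 878
r = 2148 / √(5626 × 878) = 2148 / 2222.5274 ≈ 0.966

0.966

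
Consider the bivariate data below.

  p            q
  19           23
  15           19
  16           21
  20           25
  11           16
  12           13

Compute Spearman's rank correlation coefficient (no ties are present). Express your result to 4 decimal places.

0.9429

Rank p: 5, 3, 4, 6, 1, 2
Rank q: 5, 3, 4, 6, 2, 1
d = rank(p) − rank(q): 0, 0, 0, 0, -1, 1; Σd² = 2
ρ = 1 − 6Σd² / [n(n²−1)] = 1 − 6×2 / (6×35) = 1 − 12/210 ≈ 0.9429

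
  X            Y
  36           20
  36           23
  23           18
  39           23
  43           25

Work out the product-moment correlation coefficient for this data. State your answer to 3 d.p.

0.905

n = 5, ΣX = 177, ΣY = 109, ΣX² = 6491, ΣY² = 2407, ΣXY = 3934
nΣXY − ΣXΣY = 19670 − 19293 = 377
nΣX² − (ΣX)² = 32455 − 31329 = 1126; nΣY² − (ΣY)² = 12035 − 11881 = 154
r = 377 / √(1126 × 154) = 377 / 416.4181 ≈ 0.905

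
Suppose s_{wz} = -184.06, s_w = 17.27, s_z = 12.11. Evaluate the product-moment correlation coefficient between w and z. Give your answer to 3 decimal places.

r = Cov(w,z) / (s_w · s_z) = -184.06 / (17.27 × 12.11)
  = -184.06 / 209.1397 ≈ -0.880

-0.880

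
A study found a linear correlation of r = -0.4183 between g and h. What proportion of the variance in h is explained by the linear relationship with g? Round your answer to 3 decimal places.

0.175

r² = (-0.4183)² = 0.175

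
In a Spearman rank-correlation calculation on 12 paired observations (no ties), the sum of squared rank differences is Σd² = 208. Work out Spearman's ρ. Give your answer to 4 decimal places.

0.2727

ρ = 1 − 6Σd² / [n(n²−1)] = 1 − 6×208 / (12×143)
  = 1 − 1248/1716 = 1 − 0.72727 ≈ 0.2727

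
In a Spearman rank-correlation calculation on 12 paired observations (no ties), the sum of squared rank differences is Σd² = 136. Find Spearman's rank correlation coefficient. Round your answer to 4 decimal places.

0.5245

ρ = 1 − 6Σd² / [n(n²−1)] = 1 − 6×136 / (12×143)
  = 1 − 816/1716 = 1 − 0.47552 ≈ 0.5245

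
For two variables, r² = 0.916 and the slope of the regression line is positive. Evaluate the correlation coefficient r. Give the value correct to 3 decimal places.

|r| = √0.916 = 0.957
The association is positive, so r = 0.957.

0.957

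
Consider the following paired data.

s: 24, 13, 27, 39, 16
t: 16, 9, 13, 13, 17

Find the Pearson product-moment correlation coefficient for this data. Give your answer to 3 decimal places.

0.098

n = 5, Σs = 119, Σt = 68, Σs² = 3251, Σt² = 964, Σst = 1631
nΣst − ΣsΣt = 8155 − 8092 = 63
nΣs² − (Σs)² = 16255 − 14161 = 2094; nΣt² − (Σt)² = 4820 − 4624 = 196
r = 63 / √(2094 × 196) = 63 / 640.6434 ≈ 0.098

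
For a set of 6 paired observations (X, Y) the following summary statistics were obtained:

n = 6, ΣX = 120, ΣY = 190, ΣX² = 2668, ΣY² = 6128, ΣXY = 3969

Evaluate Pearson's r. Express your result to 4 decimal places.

r = (nΣXY − ΣXΣY) / √[(nΣX² − (ΣX)²)(nΣY² − (ΣY)²)]
Numerator: 6×3969 − 120×190 = 1014
Denominator: √[(16008 − 14400)(36768 − 36100)] = √[1608 × 668] = 1036.4092
r = 1014 / 1036.4092 ≈ 0.9784

0.9784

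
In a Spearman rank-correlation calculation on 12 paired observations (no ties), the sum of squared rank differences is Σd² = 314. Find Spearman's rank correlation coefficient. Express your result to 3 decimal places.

ρ = 1 − 6Σd² / [n(n²−1)] = 1 − 6×314 / (12×143)
  = 1 − 1884/1716 = 1 − 1.0979 ≈ -0.098

-0.098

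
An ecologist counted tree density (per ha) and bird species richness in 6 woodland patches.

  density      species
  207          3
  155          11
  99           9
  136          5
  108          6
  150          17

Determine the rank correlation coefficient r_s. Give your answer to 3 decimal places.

Rank density: 6, 5, 1, 3, 2, 4
Rank species: 1, 5, 4, 2, 3, 6
d = rank(density) − rank(species): 5, 0, -3, 1, -1, -2; Σd² = 40
ρ = 1 − 6Σd² / [n(n²−1)] = 1 − 6×40 / (6×35) = 1 − 240/210 ≈ -0.143

-0.143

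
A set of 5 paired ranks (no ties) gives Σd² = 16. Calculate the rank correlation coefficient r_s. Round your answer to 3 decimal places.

ρ = 1 − 6Σd² / [n(n²−1)] = 1 − 6×16 / (5×24)
  = 1 − 96/120 = 1 − 0.8000 ≈ 0.200

0.200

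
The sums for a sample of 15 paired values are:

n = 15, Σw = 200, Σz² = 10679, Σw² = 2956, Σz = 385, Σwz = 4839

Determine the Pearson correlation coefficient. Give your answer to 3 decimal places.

-0.613

r = (nΣwz − ΣwΣz) / √[(nΣw² − (Σw)²)(nΣz² − (Σz)²)]
Numerator: 15×4839 − 200×385 = -4415
Denominator: √[(44340 − 40000)(160185 − 148225)] = √[4340 × 11960] = 7204.6096
r = -4415 / 7204.6096 ≈ -0.613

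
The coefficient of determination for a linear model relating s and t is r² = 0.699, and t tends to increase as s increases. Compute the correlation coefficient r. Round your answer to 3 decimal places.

0.836

|r| = √0.699 = 0.836
The association is positive, so r = 0.836.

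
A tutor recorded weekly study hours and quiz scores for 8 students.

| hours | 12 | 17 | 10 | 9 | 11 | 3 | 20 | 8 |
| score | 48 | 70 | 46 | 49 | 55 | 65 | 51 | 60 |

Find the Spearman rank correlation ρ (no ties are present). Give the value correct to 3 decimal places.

Rank hours: 6, 7, 4, 3, 5, 1, 8, 2
Rank score: 2, 8, 1, 3, 5, 7, 4, 6
d = rank(hours) − rank(score): 4, -1, 3, 0, 0, -6, 4, -4; Σd² = 94
ρ = 1 − 6Σd² / [n(n²−1)] = 1 − 6×94 / (8×63) = 1 − 564/504 ≈ -0.119

-0.119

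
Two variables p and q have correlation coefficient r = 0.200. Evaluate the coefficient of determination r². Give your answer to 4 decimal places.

0.0400

r² = (0.200)² = 0.0400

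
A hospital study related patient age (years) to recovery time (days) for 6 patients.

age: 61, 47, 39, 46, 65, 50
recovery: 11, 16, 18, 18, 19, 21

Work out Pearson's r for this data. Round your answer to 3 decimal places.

n = 6, Σx = 308, Σy = 103, Σx² = 16292, Σy² = 1827, Σxy = 5238
nΣxy − ΣxΣy = 31428 − 31724 = -296
nΣx² − (Σx)² = 97752 − 94864 = 2888; nΣy² − (Σy)² = 10962 − 10609 = 353
r = -296 / √(2888 × 353) = -296 / 1009.6851 ≈ -0.293

-0.293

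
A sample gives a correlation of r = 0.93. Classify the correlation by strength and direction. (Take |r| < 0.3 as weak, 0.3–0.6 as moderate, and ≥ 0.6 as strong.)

r = 0.93 > 0 so the relationship is positive.
|r| = 0.93, which falls in the strong range.

strong positive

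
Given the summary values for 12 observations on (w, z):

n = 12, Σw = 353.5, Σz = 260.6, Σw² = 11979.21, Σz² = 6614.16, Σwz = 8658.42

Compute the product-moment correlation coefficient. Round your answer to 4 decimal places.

r = (nΣwz − ΣwΣz) / √[(nΣw² − (Σw)²)(nΣz² − (Σz)²)]
Numerator: 12×8658.42 − 353.5×260.6 = 11778.94
Denominator: √[(143750.52 − 124962.25)(79369.92 − 67912.36)] = √[18788.27 × 11457.56] = 14672.0050
r = 11778.94 / 14672.0050 ≈ 0.8028

0.8028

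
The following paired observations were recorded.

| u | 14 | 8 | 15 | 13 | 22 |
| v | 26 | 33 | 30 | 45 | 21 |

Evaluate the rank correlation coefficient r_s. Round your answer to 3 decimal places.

-0.800

Rank u: 3, 1, 4, 2, 5
Rank v: 2, 4, 3, 5, 1
d = rank(u) − rank(v): 1, -3, 1, -3, 4; Σd² = 36
ρ = 1 − 6Σd² / [n(n²−1)] = 1 − 6×36 / (5×24) = 1 − 216/120 ≈ -0.800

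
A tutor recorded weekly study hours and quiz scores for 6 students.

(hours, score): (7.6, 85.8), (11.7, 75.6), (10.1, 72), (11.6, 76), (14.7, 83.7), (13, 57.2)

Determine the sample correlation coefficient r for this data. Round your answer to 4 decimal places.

n = 6, Σx = 68.7, Σy = 450.3, Σx² = 816.31, Σy² = 34314.53, Σxy = 5119.39
nΣxy − ΣxΣy = 30716.34 − 30935.61 = -219.27
nΣx² − (Σx)² = 4897.86 − 4719.69 = 178.17; nΣy² − (Σy)² = 205887.18 − 202770.09 = 3117.09
r = -219.27 / √(178.17 × 3117.09) = -219.27 / 745.2328 ≈ -0.2942

-0.2942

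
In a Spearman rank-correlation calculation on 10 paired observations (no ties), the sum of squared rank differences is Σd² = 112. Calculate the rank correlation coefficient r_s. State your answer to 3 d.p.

ρ = 1 − 6Σd² / [n(n²−1)] = 1 − 6×112 / (10×99)
  = 1 − 672/990 = 1 − 0.6788 ≈ 0.321

0.321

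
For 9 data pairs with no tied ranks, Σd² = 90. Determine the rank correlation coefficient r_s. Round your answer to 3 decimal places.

ρ = 1 − 6Σd² / [n(n²−1)] = 1 − 6×90 / (9×80)
  = 1 − 540/720 = 1 − 0.7500 ≈ 0.250

0.250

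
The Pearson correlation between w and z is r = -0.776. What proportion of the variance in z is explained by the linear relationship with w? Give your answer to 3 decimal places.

r² = (-0.776)² = 0.602

0.602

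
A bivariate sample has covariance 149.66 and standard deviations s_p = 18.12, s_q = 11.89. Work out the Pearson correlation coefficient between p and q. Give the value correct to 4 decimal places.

r = Cov(p,q) / (s_p · s_q) = 149.66 / (18.12 × 11.89)
  = 149.66 / 215.4468 ≈ 0.6946

0.6946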